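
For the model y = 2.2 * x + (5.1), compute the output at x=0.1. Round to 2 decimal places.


y = 2.2 * 0.1 + (5.1)
= 0.22 + (5.1)
= 5.32

5.32


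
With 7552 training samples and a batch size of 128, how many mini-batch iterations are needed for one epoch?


Iterations per epoch = dataset_size / batch_size
= 7552 / 128
= 59

59


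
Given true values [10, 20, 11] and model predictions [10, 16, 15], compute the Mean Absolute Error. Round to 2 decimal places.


Absolute errors: [0, 4, 4]
Sum of absolute errors = 8
MAE = 8 / 3 = 2.67

2.67


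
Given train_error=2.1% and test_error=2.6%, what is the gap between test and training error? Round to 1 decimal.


Generalization gap = test_error - train_error
= 2.6 - 2.1
= 0.5%
A small gap suggests good generalization.

0.5


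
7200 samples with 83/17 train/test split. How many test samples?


Train samples = 7200 * 83% = 5976
Test samples = 7200 - 5976
= 1224

1224


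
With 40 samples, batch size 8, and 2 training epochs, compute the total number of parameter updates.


Iterations per epoch = 40 / 8 = 5
Total updates = iterations_per_epoch * epochs
= 5 * 2
= 10

10


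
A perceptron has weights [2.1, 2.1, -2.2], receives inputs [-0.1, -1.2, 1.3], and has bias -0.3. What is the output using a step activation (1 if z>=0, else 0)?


z = w . x + b
= 2.1*-0.1 + 2.1*-1.2 + -2.2*1.3 + -0.3
= -0.21 + -2.52 + -2.86 + -0.3
= -5.59 + -0.3
= -5.89
Since z = -5.89 < 0, output = 0

0


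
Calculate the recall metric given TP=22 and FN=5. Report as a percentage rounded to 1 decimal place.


Recall = TP / (TP + FN) * 100
= 22 / (22 + 5)
= 22 / 27
= 0.8148
= 81.5%

81.5


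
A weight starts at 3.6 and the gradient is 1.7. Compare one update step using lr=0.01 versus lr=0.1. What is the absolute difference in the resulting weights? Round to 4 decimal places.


With lr=0.01: w_new = 3.6 - 0.01 * 1.7 = 3.583
With lr=0.1: w_new = 3.6 - 0.1 * 1.7 = 3.43
Absolute difference = |3.583 - 3.43|
= 0.1530

0.1530


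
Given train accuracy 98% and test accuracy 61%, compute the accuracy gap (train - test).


Gap = train_accuracy - test_accuracy
= 98 - 61
= 37%
This large gap strongly indicates overfitting.

37


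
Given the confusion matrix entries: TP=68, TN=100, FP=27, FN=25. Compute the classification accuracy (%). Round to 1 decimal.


Accuracy = (TP + TN) / (TP + TN + FP + FN) * 100
= (68 + 100) / (68 + 100 + 27 + 25)
= 168 / 220
= 0.7636
= 76.4%

76.4


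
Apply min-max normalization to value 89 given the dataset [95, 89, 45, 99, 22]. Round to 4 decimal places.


Min = 22, Max = 99
Range = 99 - 22 = 77
Scaled = (x - min) / (max - min)
= (89 - 22) / 77
= 67 / 77
= 0.8701

0.8701


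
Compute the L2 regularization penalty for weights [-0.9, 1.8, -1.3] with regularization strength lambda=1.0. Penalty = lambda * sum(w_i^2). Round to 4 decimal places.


Squaring each weight:
(-0.9)^2 = 0.81
1.8^2 = 3.24
(-1.3)^2 = 1.69
Sum of squares = 5.74
Penalty = 1.0 * 5.74 = 5.7400

5.7400


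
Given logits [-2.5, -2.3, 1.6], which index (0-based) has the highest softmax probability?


Softmax is a monotonic transformation, so it preserves the argmax.
We need to find the index of the maximum logit.
Index 0: -2.5
Index 1: -2.3
Index 2: 1.6
Maximum logit = 1.6 at index 2

2


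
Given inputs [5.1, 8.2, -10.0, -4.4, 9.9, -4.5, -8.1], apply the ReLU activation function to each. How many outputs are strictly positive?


ReLU(x) = max(0, x) for each element:
ReLU(5.1) = 5.1
ReLU(8.2) = 8.2
ReLU(-10.0) = 0
ReLU(-4.4) = 0
ReLU(9.9) = 9.9
ReLU(-4.5) = 0
ReLU(-8.1) = 0
Active neurons (>0): 3

3


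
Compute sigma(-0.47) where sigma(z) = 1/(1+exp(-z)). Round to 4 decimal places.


sigmoid(z) = 1 / (1 + exp(-z))
exp(-(-0.47)) = exp(0.47) = 1.6
1 + 1.6 = 2.6
1 / 2.6 = 0.3846

0.3846


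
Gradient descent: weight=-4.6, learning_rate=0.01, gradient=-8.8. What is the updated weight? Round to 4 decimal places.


w_new = w_old - lr * gradient
= -4.6 - 0.01 * -8.8
= -4.6 - (-0.088)
= -4.5120

-4.5120


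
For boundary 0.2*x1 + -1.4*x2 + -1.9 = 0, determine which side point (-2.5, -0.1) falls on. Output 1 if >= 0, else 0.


Compute 0.2 * -2.5 + -1.4 * -0.1 + -1.9
= -0.5 + 0.14 + -1.9
= -2.26
Since -2.26 < 0, the point is on the negative side.

0


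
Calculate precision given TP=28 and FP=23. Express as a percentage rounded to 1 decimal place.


Precision = TP / (TP + FP) * 100
= 28 / (28 + 23)
= 28 / 51
= 0.549
= 54.9%

54.9


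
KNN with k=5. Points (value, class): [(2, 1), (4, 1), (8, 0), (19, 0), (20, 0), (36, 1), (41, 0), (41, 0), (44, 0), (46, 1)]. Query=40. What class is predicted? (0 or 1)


Distances from query 40:
Point 41 (class 0): distance = 1
Point 41 (class 0): distance = 1
Point 44 (class 0): distance = 4
Point 36 (class 1): distance = 4
Point 46 (class 1): distance = 6
K=5 nearest neighbors: classes = [0, 0, 0, 1, 1]
Votes for class 1: 2 / 5
Majority vote => class 0

0


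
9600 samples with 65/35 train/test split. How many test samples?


Train samples = 9600 * 65% = 6240
Test samples = 9600 - 6240
= 3360

3360


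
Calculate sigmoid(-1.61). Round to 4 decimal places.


sigmoid(z) = 1 / (1 + exp(-z))
exp(-(-1.61)) = exp(1.61) = 5.0028
1 + 5.0028 = 6.0028
1 / 6.0028 = 0.1666

0.1666


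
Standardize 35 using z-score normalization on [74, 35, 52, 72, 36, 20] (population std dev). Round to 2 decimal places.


Mean = (74 + 35 + 52 + 72 + 36 + 20) / 6 = 48.1667
Variance = sum((x_i - mean)^2) / n = 394.1389
Std = sqrt(394.1389) = 19.8529
Z = (x - mean) / std
= (35 - 48.1667) / 19.8529
= -13.1667 / 19.8529
= -0.66

-0.66


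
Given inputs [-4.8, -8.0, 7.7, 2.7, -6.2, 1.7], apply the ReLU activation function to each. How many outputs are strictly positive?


ReLU(x) = max(0, x) for each element:
ReLU(-4.8) = 0
ReLU(-8.0) = 0
ReLU(7.7) = 7.7
ReLU(2.7) = 2.7
ReLU(-6.2) = 0
ReLU(1.7) = 1.7
Active neurons (>0): 3

3


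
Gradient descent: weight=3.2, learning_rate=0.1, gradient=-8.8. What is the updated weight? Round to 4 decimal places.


w_new = w_old - lr * gradient
= 3.2 - 0.1 * -8.8
= 3.2 - (-0.88)
= 4.0800

4.0800


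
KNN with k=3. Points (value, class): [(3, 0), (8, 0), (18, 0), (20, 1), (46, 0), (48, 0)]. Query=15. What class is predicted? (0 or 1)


Distances from query 15:
Point 18 (class 0): distance = 3
Point 20 (class 1): distance = 5
Point 8 (class 0): distance = 7
K=3 nearest neighbors: classes = [0, 1, 0]
Votes for class 1: 1 / 3
Majority vote => class 0

0


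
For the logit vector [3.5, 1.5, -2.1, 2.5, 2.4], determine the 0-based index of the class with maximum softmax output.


Softmax is a monotonic transformation, so it preserves the argmax.
We need to find the index of the maximum logit.
Index 0: 3.5
Index 1: 1.5
Index 2: -2.1
Index 3: 2.5
Index 4: 2.4
Maximum logit = 3.5 at index 0

0


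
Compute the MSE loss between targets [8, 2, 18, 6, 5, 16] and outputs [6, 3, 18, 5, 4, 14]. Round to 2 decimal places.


Differences: [2, -1, 0, 1, 1, 2]
Squared errors: [4, 1, 0, 1, 1, 4]
Sum of squared errors = 11
MSE = 11 / 6 = 1.83

1.83


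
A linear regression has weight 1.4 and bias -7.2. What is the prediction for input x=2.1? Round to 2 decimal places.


y = 1.4 * 2.1 + (-7.2)
= 2.94 + (-7.2)
= -4.26

-4.26


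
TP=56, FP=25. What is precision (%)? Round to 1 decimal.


Precision = TP / (TP + FP) * 100
= 56 / (56 + 25)
= 56 / 81
= 0.6914
= 69.1%

69.1


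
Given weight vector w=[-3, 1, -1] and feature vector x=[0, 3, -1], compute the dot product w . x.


Element-wise products:
-3 * 0 = 0
1 * 3 = 3
-1 * -1 = 1
Sum = 0 + 3 + 1
= 4

4


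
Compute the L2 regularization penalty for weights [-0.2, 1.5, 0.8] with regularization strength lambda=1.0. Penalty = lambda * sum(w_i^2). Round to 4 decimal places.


Squaring each weight:
(-0.2)^2 = 0.04
1.5^2 = 2.25
0.8^2 = 0.64
Sum of squares = 2.93
Penalty = 1.0 * 2.93 = 2.9300

2.9300


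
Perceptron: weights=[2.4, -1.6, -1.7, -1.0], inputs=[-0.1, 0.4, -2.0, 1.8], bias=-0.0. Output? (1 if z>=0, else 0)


z = w . x + b
= 2.4*-0.1 + -1.6*0.4 + -1.7*-2.0 + -1.0*1.8 + -0.0
= -0.24 + -0.64 + 3.4 + -1.8 + -0.0
= 0.72 + -0.0
= 0.72
Since z = 0.72 >= 0, output = 1

1


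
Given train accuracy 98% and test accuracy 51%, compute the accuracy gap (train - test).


Gap = train_accuracy - test_accuracy
= 98 - 51
= 47%
This large gap strongly indicates overfitting.

47


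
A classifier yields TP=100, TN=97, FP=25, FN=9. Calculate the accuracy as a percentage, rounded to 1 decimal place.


Accuracy = (TP + TN) / (TP + TN + FP + FN) * 100
= (100 + 97) / (100 + 97 + 25 + 9)
= 197 / 231
= 0.8528
= 85.3%

85.3


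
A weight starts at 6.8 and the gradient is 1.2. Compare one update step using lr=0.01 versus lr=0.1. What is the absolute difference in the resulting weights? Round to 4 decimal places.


With lr=0.01: w_new = 6.8 - 0.01 * 1.2 = 6.788
With lr=0.1: w_new = 6.8 - 0.1 * 1.2 = 6.68
Absolute difference = |6.788 - 6.68|
= 0.1080

0.1080


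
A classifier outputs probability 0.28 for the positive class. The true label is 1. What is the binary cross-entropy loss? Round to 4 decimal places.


For y=1: Loss = -log(p)
= -log(0.28)
= -(-1.273)
= 1.2730

1.2730


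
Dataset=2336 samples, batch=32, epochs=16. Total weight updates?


Iterations per epoch = 2336 / 32 = 73
Total updates = iterations_per_epoch * epochs
= 73 * 16
= 1168

1168


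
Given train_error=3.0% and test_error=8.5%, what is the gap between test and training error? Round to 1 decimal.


Generalization gap = test_error - train_error
= 8.5 - 3.0
= 5.5%
A moderate gap.

5.5


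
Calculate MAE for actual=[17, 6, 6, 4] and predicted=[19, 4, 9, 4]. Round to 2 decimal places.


Absolute errors: [2, 2, 3, 0]
Sum of absolute errors = 7
MAE = 7 / 4 = 1.75

1.75


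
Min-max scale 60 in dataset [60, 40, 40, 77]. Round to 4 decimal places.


Min = 40, Max = 77
Range = 77 - 40 = 37
Scaled = (x - min) / (max - min)
= (60 - 40) / 37
= 20 / 37
= 0.5405

0.5405


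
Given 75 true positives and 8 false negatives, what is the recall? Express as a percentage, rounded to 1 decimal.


Recall = TP / (TP + FN) * 100
= 75 / (75 + 8)
= 75 / 83
= 0.9036
= 90.4%

90.4


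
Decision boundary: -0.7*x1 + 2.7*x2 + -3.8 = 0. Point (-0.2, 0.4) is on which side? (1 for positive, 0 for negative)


Compute -0.7 * -0.2 + 2.7 * 0.4 + -3.8
= 0.14 + 1.08 + -3.8
= -2.58
Since -2.58 < 0, the point is on the negative side.

0


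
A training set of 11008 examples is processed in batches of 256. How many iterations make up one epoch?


Iterations per epoch = dataset_size / batch_size
= 11008 / 256
= 43

43


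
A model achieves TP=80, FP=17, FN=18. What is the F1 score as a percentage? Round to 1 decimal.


Precision = TP / (TP + FP) = 80 / 97 = 0.8247
Recall = TP / (TP + FN) = 80 / 98 = 0.8163
F1 = 2 * P * R / (P + R)
= 2 * 0.8247 * 0.8163 / (0.8247 + 0.8163)
= 1.3465 / 1.6411
= 0.8205
As percentage: 82.1%

82.1


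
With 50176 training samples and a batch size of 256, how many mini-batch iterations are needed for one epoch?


Iterations per epoch = dataset_size / batch_size
= 50176 / 256
= 196

196


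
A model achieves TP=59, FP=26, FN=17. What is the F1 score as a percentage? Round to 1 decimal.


Precision = TP / (TP + FP) = 59 / 85 = 0.6941
Recall = TP / (TP + FN) = 59 / 76 = 0.7763
F1 = 2 * P * R / (P + R)
= 2 * 0.6941 * 0.7763 / (0.6941 + 0.7763)
= 1.0777 / 1.4704
= 0.7329
As percentage: 73.3%

73.3


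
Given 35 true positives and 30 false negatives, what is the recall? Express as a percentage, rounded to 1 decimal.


Recall = TP / (TP + FN) * 100
= 35 / (35 + 30)
= 35 / 65
= 0.5385
= 53.8%

53.8


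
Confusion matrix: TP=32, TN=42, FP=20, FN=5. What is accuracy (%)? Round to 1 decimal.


Accuracy = (TP + TN) / (TP + TN + FP + FN) * 100
= (32 + 42) / (32 + 42 + 20 + 5)
= 74 / 99
= 0.7475
= 74.7%

74.7


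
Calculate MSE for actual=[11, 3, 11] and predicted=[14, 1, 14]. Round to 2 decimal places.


Differences: [-3, 2, -3]
Squared errors: [9, 4, 9]
Sum of squared errors = 22
MSE = 22 / 3 = 7.33

7.33


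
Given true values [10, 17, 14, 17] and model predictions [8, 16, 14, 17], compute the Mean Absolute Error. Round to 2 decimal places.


Absolute errors: [2, 1, 0, 0]
Sum of absolute errors = 3
MAE = 3 / 4 = 0.75

0.75


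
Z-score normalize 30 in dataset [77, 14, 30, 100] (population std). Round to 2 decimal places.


Mean = (77 + 14 + 30 + 100) / 4 = 55.25
Variance = sum((x_i - mean)^2) / n = 1203.6875
Std = sqrt(1203.6875) = 34.6942
Z = (x - mean) / std
= (30 - 55.25) / 34.6942
= -25.25 / 34.6942
= -0.73

-0.73


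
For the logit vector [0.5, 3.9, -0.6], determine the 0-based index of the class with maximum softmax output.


Softmax is a monotonic transformation, so it preserves the argmax.
We need to find the index of the maximum logit.
Index 0: 0.5
Index 1: 3.9
Index 2: -0.6
Maximum logit = 3.9 at index 1

1


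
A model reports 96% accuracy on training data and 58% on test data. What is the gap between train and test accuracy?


Gap = train_accuracy - test_accuracy
= 96 - 58
= 38%
This large gap strongly indicates overfitting.

38


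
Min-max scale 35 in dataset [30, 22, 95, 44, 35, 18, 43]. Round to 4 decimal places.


Min = 18, Max = 95
Range = 95 - 18 = 77
Scaled = (x - min) / (max - min)
= (35 - 18) / 77
= 17 / 77
= 0.2208

0.2208


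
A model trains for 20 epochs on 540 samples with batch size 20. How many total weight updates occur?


Iterations per epoch = 540 / 20 = 27
Total updates = iterations_per_epoch * epochs
= 27 * 20
= 540

540


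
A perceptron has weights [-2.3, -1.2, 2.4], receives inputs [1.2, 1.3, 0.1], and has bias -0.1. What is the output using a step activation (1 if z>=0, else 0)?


z = w . x + b
= -2.3*1.2 + -1.2*1.3 + 2.4*0.1 + -0.1
= -2.76 + -1.56 + 0.24 + -0.1
= -4.08 + -0.1
= -4.18
Since z = -4.18 < 0, output = 0

0


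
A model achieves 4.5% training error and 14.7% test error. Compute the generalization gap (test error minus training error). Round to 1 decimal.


Generalization gap = test_error - train_error
= 14.7 - 4.5
= 10.2%
A large gap suggests overfitting.

10.2


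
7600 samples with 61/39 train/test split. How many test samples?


Train samples = 7600 * 61% = 4636
Test samples = 7600 - 4636
= 2964

2964


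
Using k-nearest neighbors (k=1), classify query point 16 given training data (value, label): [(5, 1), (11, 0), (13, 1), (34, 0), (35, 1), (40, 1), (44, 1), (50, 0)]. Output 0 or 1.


Distances from query 16:
Point 13 (class 1): distance = 3
K=1 nearest neighbors: classes = [1]
Votes for class 1: 1 / 1
Majority vote => class 1

1


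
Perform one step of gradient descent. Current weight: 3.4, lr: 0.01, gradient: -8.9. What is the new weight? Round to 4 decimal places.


w_new = w_old - lr * gradient
= 3.4 - 0.01 * -8.9
= 3.4 - (-0.089)
= 3.4890

3.4890


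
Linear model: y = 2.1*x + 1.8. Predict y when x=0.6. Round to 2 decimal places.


y = 2.1 * 0.6 + (1.8)
= 1.26 + (1.8)
= 3.06

3.06


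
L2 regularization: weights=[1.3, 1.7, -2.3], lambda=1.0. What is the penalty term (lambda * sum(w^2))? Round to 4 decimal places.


Squaring each weight:
1.3^2 = 1.69
1.7^2 = 2.89
(-2.3)^2 = 5.29
Sum of squares = 9.87
Penalty = 1.0 * 9.87 = 9.8700

9.8700


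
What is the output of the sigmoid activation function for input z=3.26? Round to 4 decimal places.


sigmoid(z) = 1 / (1 + exp(-z))
exp(-(3.26)) = exp(-3.26) = 0.0384
1 + 0.0384 = 1.0384
1 / 1.0384 = 0.9630

0.9630


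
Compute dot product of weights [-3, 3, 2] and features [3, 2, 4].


Element-wise products:
-3 * 3 = -9
3 * 2 = 6
2 * 4 = 8
Sum = -9 + 6 + 8
= 5

5


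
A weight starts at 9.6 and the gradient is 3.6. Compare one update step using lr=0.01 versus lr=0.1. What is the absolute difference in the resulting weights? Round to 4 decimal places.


With lr=0.01: w_new = 9.6 - 0.01 * 3.6 = 9.564
With lr=0.1: w_new = 9.6 - 0.1 * 3.6 = 9.24
Absolute difference = |9.564 - 9.24|
= 0.3240

0.3240


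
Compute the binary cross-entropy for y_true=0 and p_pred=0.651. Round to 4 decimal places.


For y=0: Loss = -log(1-p)
= -log(1 - 0.651)
= -log(0.349)
= -(-1.0527)
= 1.0527

1.0527


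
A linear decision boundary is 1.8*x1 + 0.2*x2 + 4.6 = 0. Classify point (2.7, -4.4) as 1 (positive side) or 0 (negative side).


Compute 1.8 * 2.7 + 0.2 * -4.4 + 4.6
= 4.86 + -0.88 + 4.6
= 8.58
Since 8.58 >= 0, the point is on the positive side.

1


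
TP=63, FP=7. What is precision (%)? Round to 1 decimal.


Precision = TP / (TP + FP) * 100
= 63 / (63 + 7)
= 63 / 70
= 0.9
= 90.0%

90.0


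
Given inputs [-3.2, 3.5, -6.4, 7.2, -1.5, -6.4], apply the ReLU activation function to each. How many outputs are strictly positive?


ReLU(x) = max(0, x) for each element:
ReLU(-3.2) = 0
ReLU(3.5) = 3.5
ReLU(-6.4) = 0
ReLU(7.2) = 7.2
ReLU(-1.5) = 0
ReLU(-6.4) = 0
Active neurons (>0): 2

2


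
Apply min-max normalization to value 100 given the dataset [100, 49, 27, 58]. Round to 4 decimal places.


Min = 27, Max = 100
Range = 100 - 27 = 73
Scaled = (x - min) / (max - min)
= (100 - 27) / 73
= 73 / 73
= 1.0000

1.0000


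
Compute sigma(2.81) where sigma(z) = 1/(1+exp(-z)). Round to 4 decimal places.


sigmoid(z) = 1 / (1 + exp(-z))
exp(-(2.81)) = exp(-2.81) = 0.0602
1 + 0.0602 = 1.0602
1 / 1.0602 = 0.9432

0.9432


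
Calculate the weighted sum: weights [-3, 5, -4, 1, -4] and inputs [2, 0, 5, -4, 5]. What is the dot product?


Element-wise products:
-3 * 2 = -6
5 * 0 = 0
-4 * 5 = -20
1 * -4 = -4
-4 * 5 = -20
Sum = -6 + 0 + -20 + -4 + -20
= -50

-50


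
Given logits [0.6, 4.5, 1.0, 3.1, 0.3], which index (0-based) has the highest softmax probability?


Softmax is a monotonic transformation, so it preserves the argmax.
We need to find the index of the maximum logit.
Index 0: 0.6
Index 1: 4.5
Index 2: 1.0
Index 3: 3.1
Index 4: 0.3
Maximum logit = 4.5 at index 1

1


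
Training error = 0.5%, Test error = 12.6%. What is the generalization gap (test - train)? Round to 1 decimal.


Generalization gap = test_error - train_error
= 12.6 - 0.5
= 12.1%
A large gap suggests overfitting.

12.1


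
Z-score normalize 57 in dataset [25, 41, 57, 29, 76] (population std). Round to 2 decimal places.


Mean = (25 + 41 + 57 + 29 + 76) / 5 = 45.6
Variance = sum((x_i - mean)^2) / n = 355.04
Std = sqrt(355.04) = 18.8425
Z = (x - mean) / std
= (57 - 45.6) / 18.8425
= 11.4 / 18.8425
= 0.61

0.61


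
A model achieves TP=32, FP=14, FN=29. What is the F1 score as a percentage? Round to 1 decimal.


Precision = TP / (TP + FP) = 32 / 46 = 0.6957
Recall = TP / (TP + FN) = 32 / 61 = 0.5246
F1 = 2 * P * R / (P + R)
= 2 * 0.6957 * 0.5246 / (0.6957 + 0.5246)
= 0.7299 / 1.2202
= 0.5981
As percentage: 59.8%

59.8


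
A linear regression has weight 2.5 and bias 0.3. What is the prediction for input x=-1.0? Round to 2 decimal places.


y = 2.5 * -1.0 + (0.3)
= -2.5 + (0.3)
= -2.20

-2.20


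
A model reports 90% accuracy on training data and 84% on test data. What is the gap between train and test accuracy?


Gap = train_accuracy - test_accuracy
= 90 - 84
= 6%
This moderate gap may indicate mild overfitting.

6


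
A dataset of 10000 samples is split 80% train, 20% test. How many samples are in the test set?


Train samples = 10000 * 80% = 8000
Test samples = 10000 - 8000
= 2000

2000


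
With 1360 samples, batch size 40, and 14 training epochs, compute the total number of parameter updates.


Iterations per epoch = 1360 / 40 = 34
Total updates = iterations_per_epoch * epochs
= 34 * 14
= 476

476


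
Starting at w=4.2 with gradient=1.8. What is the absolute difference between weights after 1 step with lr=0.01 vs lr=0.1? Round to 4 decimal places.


With lr=0.01: w_new = 4.2 - 0.01 * 1.8 = 4.182
With lr=0.1: w_new = 4.2 - 0.1 * 1.8 = 4.02
Absolute difference = |4.182 - 4.02|
= 0.1620

0.1620


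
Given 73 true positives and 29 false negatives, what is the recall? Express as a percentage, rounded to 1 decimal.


Recall = TP / (TP + FN) * 100
= 73 / (73 + 29)
= 73 / 102
= 0.7157
= 71.6%

71.6


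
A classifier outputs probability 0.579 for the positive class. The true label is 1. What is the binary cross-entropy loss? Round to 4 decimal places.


For y=1: Loss = -log(p)
= -log(0.579)
= -(-0.5465)
= 0.5465

0.5465


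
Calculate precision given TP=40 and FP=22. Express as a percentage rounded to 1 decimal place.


Precision = TP / (TP + FP) * 100
= 40 / (40 + 22)
= 40 / 62
= 0.6452
= 64.5%

64.5


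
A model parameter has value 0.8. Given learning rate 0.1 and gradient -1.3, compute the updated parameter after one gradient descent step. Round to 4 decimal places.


w_new = w_old - lr * gradient
= 0.8 - 0.1 * -1.3
= 0.8 - (-0.13)
= 0.9300

0.9300


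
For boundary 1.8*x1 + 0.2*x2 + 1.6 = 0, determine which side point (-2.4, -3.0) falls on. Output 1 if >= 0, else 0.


Compute 1.8 * -2.4 + 0.2 * -3.0 + 1.6
= -4.32 + -0.6 + 1.6
= -3.32
Since -3.32 < 0, the point is on the negative side.

0


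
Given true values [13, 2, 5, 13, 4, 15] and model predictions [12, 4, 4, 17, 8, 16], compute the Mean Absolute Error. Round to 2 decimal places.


Absolute errors: [1, 2, 1, 4, 4, 1]
Sum of absolute errors = 13
MAE = 13 / 6 = 2.17

2.17


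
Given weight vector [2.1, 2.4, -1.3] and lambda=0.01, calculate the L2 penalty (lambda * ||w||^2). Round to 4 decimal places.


Squaring each weight:
2.1^2 = 4.41
2.4^2 = 5.76
(-1.3)^2 = 1.69
Sum of squares = 11.86
Penalty = 0.01 * 11.86 = 0.1186

0.1186


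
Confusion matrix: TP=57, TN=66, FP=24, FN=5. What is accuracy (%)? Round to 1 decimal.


Accuracy = (TP + TN) / (TP + TN + FP + FN) * 100
= (57 + 66) / (57 + 66 + 24 + 5)
= 123 / 152
= 0.8092
= 80.9%

80.9


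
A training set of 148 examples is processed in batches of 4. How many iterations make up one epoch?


Iterations per epoch = dataset_size / batch_size
= 148 / 4
= 37

37


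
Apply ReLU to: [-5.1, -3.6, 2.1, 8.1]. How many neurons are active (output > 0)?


ReLU(x) = max(0, x) for each element:
ReLU(-5.1) = 0
ReLU(-3.6) = 0
ReLU(2.1) = 2.1
ReLU(8.1) = 8.1
Active neurons (>0): 2

2


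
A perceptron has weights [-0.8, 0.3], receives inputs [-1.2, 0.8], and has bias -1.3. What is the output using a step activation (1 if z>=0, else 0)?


z = w . x + b
= -0.8*-1.2 + 0.3*0.8 + -1.3
= 0.96 + 0.24 + -1.3
= 1.2 + -1.3
= -0.1
Since z = -0.1 < 0, output = 0

0


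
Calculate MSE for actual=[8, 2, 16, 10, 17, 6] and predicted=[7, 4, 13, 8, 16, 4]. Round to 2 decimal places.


Differences: [1, -2, 3, 2, 1, 2]
Squared errors: [1, 4, 9, 4, 1, 4]
Sum of squared errors = 23
MSE = 23 / 6 = 3.83

3.83


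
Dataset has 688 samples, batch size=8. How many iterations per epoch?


Iterations per epoch = dataset_size / batch_size
= 688 / 8
= 86

86


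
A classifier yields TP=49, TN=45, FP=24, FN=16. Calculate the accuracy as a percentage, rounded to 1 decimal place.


Accuracy = (TP + TN) / (TP + TN + FP + FN) * 100
= (49 + 45) / (49 + 45 + 24 + 16)
= 94 / 134
= 0.7015
= 70.1%

70.1


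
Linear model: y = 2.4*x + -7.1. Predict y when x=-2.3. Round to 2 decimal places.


y = 2.4 * -2.3 + (-7.1)
= -5.52 + (-7.1)
= -12.62

-12.62


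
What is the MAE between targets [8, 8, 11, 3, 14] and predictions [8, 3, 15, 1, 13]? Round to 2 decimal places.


Absolute errors: [0, 5, 4, 2, 1]
Sum of absolute errors = 12
MAE = 12 / 5 = 2.40

2.40


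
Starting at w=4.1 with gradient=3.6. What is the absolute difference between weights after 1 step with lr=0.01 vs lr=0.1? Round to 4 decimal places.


With lr=0.01: w_new = 4.1 - 0.01 * 3.6 = 4.064
With lr=0.1: w_new = 4.1 - 0.1 * 3.6 = 3.74
Absolute difference = |4.064 - 3.74|
= 0.3240

0.3240


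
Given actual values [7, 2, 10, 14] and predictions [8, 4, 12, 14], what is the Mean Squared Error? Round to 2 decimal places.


Differences: [-1, -2, -2, 0]
Squared errors: [1, 4, 4, 0]
Sum of squared errors = 9
MSE = 9 / 4 = 2.25

2.25


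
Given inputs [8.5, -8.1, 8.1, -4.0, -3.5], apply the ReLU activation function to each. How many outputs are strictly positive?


ReLU(x) = max(0, x) for each element:
ReLU(8.5) = 8.5
ReLU(-8.1) = 0
ReLU(8.1) = 8.1
ReLU(-4.0) = 0
ReLU(-3.5) = 0
Active neurons (>0): 2

2


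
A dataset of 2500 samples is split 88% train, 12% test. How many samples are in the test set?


Train samples = 2500 * 88% = 2200
Test samples = 2500 - 2200
= 300

300


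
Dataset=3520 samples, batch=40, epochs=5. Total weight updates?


Iterations per epoch = 3520 / 40 = 88
Total updates = iterations_per_epoch * epochs
= 88 * 5
= 440

440


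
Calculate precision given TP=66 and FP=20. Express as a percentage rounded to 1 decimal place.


Precision = TP / (TP + FP) * 100
= 66 / (66 + 20)
= 66 / 86
= 0.7674
= 76.7%

76.7


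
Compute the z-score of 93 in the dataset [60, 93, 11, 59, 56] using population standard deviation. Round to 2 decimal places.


Mean = (60 + 93 + 11 + 59 + 56) / 5 = 55.8
Variance = sum((x_i - mean)^2) / n = 683.76
Std = sqrt(683.76) = 26.1488
Z = (x - mean) / std
= (93 - 55.8) / 26.1488
= 37.2 / 26.1488
= 1.42

1.42


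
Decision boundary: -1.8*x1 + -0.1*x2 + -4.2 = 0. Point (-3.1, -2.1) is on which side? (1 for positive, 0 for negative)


Compute -1.8 * -3.1 + -0.1 * -2.1 + -4.2
= 5.58 + 0.21 + -4.2
= 1.59
Since 1.59 >= 0, the point is on the positive side.

1


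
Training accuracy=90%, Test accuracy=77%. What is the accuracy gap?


Gap = train_accuracy - test_accuracy
= 90 - 77
= 13%
This gap suggests the model is overfitting.

13


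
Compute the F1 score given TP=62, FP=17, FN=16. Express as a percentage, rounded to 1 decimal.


Precision = TP / (TP + FP) = 62 / 79 = 0.7848
Recall = TP / (TP + FN) = 62 / 78 = 0.7949
F1 = 2 * P * R / (P + R)
= 2 * 0.7848 * 0.7949 / (0.7848 + 0.7949)
= 1.2476 / 1.5797
= 0.7898
As percentage: 79.0%

79.0


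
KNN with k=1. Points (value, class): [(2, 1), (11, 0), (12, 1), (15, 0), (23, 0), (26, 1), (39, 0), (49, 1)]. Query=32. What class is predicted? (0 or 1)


Distances from query 32:
Point 26 (class 1): distance = 6
K=1 nearest neighbors: classes = [1]
Votes for class 1: 1 / 1
Majority vote => class 1

1


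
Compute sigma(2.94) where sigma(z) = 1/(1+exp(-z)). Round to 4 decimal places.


sigmoid(z) = 1 / (1 + exp(-z))
exp(-(2.94)) = exp(-2.94) = 0.0529
1 + 0.0529 = 1.0529
1 / 1.0529 = 0.9498

0.9498


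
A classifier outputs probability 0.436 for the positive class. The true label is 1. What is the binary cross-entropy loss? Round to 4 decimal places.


For y=1: Loss = -log(p)
= -log(0.436)
= -(-0.8301)
= 0.8301

0.8301


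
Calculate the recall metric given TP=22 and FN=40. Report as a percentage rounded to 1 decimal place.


Recall = TP / (TP + FN) * 100
= 22 / (22 + 40)
= 22 / 62
= 0.3548
= 35.5%

35.5


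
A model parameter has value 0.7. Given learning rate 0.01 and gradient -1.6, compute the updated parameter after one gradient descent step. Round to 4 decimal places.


w_new = w_old - lr * gradient
= 0.7 - 0.01 * -1.6
= 0.7 - (-0.016)
= 0.7160

0.7160


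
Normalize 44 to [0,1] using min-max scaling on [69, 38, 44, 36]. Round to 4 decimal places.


Min = 36, Max = 69
Range = 69 - 36 = 33
Scaled = (x - min) / (max - min)
= (44 - 36) / 33
= 8 / 33
= 0.2424

0.2424


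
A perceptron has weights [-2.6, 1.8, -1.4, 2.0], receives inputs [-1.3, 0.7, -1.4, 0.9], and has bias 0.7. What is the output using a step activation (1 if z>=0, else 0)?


z = w . x + b
= -2.6*-1.3 + 1.8*0.7 + -1.4*-1.4 + 2.0*0.9 + 0.7
= 3.38 + 1.26 + 1.96 + 1.8 + 0.7
= 8.4 + 0.7
= 9.1
Since z = 9.1 >= 0, output = 1

1


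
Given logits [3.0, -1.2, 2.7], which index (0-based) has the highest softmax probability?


Softmax is a monotonic transformation, so it preserves the argmax.
We need to find the index of the maximum logit.
Index 0: 3.0
Index 1: -1.2
Index 2: 2.7
Maximum logit = 3.0 at index 0

0


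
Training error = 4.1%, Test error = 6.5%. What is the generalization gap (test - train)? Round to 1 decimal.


Generalization gap = test_error - train_error
= 6.5 - 4.1
= 2.4%
A moderate gap.

2.4


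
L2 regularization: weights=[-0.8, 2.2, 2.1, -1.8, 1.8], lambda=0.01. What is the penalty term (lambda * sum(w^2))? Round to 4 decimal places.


Squaring each weight:
(-0.8)^2 = 0.64
2.2^2 = 4.84
2.1^2 = 4.41
(-1.8)^2 = 3.24
1.8^2 = 3.24
Sum of squares = 16.37
Penalty = 0.01 * 16.37 = 0.1637

0.1637


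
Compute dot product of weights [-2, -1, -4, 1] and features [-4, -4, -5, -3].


Element-wise products:
-2 * -4 = 8
-1 * -4 = 4
-4 * -5 = 20
1 * -3 = -3
Sum = 8 + 4 + 20 + -3
= 29

29


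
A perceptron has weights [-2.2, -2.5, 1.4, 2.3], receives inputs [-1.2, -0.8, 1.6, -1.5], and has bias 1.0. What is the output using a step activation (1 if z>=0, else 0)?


z = w . x + b
= -2.2*-1.2 + -2.5*-0.8 + 1.4*1.6 + 2.3*-1.5 + 1.0
= 2.64 + 2.0 + 2.24 + -3.45 + 1.0
= 3.43 + 1.0
= 4.43
Since z = 4.43 >= 0, output = 1

1


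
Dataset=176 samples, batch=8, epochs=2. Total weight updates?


Iterations per epoch = 176 / 8 = 22
Total updates = iterations_per_epoch * epochs
= 22 * 2
= 44

44


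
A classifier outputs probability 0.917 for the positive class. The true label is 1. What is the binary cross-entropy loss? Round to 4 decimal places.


For y=1: Loss = -log(p)
= -log(0.917)
= -(-0.0866)
= 0.0866

0.0866


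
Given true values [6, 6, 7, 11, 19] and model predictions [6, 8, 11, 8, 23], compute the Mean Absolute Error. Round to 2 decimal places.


Absolute errors: [0, 2, 4, 3, 4]
Sum of absolute errors = 13
MAE = 13 / 5 = 2.60

2.60


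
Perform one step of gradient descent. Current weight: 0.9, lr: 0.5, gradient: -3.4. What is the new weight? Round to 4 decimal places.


w_new = w_old - lr * gradient
= 0.9 - 0.5 * -3.4
= 0.9 - (-1.7)
= 2.6000

2.6000


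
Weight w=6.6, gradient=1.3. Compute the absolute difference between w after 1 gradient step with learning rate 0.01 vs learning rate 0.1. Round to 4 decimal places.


With lr=0.01: w_new = 6.6 - 0.01 * 1.3 = 6.587
With lr=0.1: w_new = 6.6 - 0.1 * 1.3 = 6.47
Absolute difference = |6.587 - 6.47|
= 0.1170

0.1170


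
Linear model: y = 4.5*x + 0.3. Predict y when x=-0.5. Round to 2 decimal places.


y = 4.5 * -0.5 + (0.3)
= -2.25 + (0.3)
= -1.95

-1.95


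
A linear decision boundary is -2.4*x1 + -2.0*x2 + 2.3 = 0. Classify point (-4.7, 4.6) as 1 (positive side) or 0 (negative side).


Compute -2.4 * -4.7 + -2.0 * 4.6 + 2.3
= 11.28 + -9.2 + 2.3
= 4.38
Since 4.38 >= 0, the point is on the positive side.

1


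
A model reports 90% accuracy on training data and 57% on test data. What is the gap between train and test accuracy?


Gap = train_accuracy - test_accuracy
= 90 - 57
= 33%
This large gap strongly indicates overfitting.

33


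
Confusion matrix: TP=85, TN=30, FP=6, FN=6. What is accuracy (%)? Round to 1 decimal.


Accuracy = (TP + TN) / (TP + TN + FP + FN) * 100
= (85 + 30) / (85 + 30 + 6 + 6)
= 115 / 127
= 0.9055
= 90.6%

90.6


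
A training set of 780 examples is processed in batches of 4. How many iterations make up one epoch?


Iterations per epoch = dataset_size / batch_size
= 780 / 4
= 195

195


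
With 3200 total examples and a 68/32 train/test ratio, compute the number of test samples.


Train samples = 3200 * 68% = 2176
Test samples = 3200 - 2176
= 1024

1024


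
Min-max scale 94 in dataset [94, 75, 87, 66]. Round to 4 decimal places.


Min = 66, Max = 94
Range = 94 - 66 = 28
Scaled = (x - min) / (max - min)
= (94 - 66) / 28
= 28 / 28
= 1.0000

1.0000


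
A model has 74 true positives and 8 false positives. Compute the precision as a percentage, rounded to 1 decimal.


Precision = TP / (TP + FP) * 100
= 74 / (74 + 8)
= 74 / 82
= 0.9024
= 90.2%

90.2


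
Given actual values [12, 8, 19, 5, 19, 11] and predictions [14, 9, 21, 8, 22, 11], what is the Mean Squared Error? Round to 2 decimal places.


Differences: [-2, -1, -2, -3, -3, 0]
Squared errors: [4, 1, 4, 9, 9, 0]
Sum of squared errors = 27
MSE = 27 / 6 = 4.50

4.50


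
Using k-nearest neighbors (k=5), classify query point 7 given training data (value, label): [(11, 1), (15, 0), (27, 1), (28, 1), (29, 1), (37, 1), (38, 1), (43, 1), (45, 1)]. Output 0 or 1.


Distances from query 7:
Point 11 (class 1): distance = 4
Point 15 (class 0): distance = 8
Point 27 (class 1): distance = 20
Point 28 (class 1): distance = 21
Point 29 (class 1): distance = 22
K=5 nearest neighbors: classes = [1, 0, 1, 1, 1]
Votes for class 1: 4 / 5
Majority vote => class 1

1


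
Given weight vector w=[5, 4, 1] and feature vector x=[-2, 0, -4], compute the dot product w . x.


Element-wise products:
5 * -2 = -10
4 * 0 = 0
1 * -4 = -4
Sum = -10 + 0 + -4
= -14

-14


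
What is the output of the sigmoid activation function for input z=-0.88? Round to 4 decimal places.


sigmoid(z) = 1 / (1 + exp(-z))
exp(-(-0.88)) = exp(0.88) = 2.4109
1 + 2.4109 = 3.4109
1 / 3.4109 = 0.2932

0.2932


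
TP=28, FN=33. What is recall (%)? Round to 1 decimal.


Recall = TP / (TP + FN) * 100
= 28 / (28 + 33)
= 28 / 61
= 0.459
= 45.9%

45.9


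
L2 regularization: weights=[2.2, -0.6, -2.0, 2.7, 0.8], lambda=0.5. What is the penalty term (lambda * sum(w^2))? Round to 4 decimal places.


Squaring each weight:
2.2^2 = 4.84
(-0.6)^2 = 0.36
(-2.0)^2 = 4.0
2.7^2 = 7.29
0.8^2 = 0.64
Sum of squares = 17.13
Penalty = 0.5 * 17.13 = 8.5650

8.5650


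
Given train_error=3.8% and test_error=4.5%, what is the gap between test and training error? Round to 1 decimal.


Generalization gap = test_error - train_error
= 4.5 - 3.8
= 0.7%
A small gap suggests good generalization.

0.7


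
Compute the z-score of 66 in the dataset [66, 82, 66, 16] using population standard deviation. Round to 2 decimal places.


Mean = (66 + 82 + 66 + 16) / 4 = 57.5
Variance = sum((x_i - mean)^2) / n = 616.75
Std = sqrt(616.75) = 24.8345
Z = (x - mean) / std
= (66 - 57.5) / 24.8345
= 8.5 / 24.8345
= 0.34

0.34


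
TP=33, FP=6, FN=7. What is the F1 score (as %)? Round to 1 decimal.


Precision = TP / (TP + FP) = 33 / 39 = 0.8462
Recall = TP / (TP + FN) = 33 / 40 = 0.825
F1 = 2 * P * R / (P + R)
= 2 * 0.8462 * 0.825 / (0.8462 + 0.825)
= 1.3962 / 1.6712
= 0.8354
As percentage: 83.5%

83.5


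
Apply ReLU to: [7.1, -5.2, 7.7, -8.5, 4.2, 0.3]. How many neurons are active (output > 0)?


ReLU(x) = max(0, x) for each element:
ReLU(7.1) = 7.1
ReLU(-5.2) = 0
ReLU(7.7) = 7.7
ReLU(-8.5) = 0
ReLU(4.2) = 4.2
ReLU(0.3) = 0.3
Active neurons (>0): 4

4


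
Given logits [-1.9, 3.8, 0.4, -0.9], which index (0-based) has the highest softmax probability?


Softmax is a monotonic transformation, so it preserves the argmax.
We need to find the index of the maximum logit.
Index 0: -1.9
Index 1: 3.8
Index 2: 0.4
Index 3: -0.9
Maximum logit = 3.8 at index 1

1


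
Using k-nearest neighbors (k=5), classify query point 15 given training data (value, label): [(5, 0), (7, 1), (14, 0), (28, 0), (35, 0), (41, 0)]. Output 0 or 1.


Distances from query 15:
Point 14 (class 0): distance = 1
Point 7 (class 1): distance = 8
Point 5 (class 0): distance = 10
Point 28 (class 0): distance = 13
Point 35 (class 0): distance = 20
K=5 nearest neighbors: classes = [0, 1, 0, 0, 0]
Votes for class 1: 1 / 5
Majority vote => class 0

0


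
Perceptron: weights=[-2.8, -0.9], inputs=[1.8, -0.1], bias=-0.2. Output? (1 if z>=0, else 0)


z = w . x + b
= -2.8*1.8 + -0.9*-0.1 + -0.2
= -5.04 + 0.09 + -0.2
= -4.95 + -0.2
= -5.15
Since z = -5.15 < 0, output = 0

0


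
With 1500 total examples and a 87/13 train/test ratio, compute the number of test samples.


Train samples = 1500 * 87% = 1305
Test samples = 1500 - 1305
= 195

195


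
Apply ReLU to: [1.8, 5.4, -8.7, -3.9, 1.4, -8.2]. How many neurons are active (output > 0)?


ReLU(x) = max(0, x) for each element:
ReLU(1.8) = 1.8
ReLU(5.4) = 5.4
ReLU(-8.7) = 0
ReLU(-3.9) = 0
ReLU(1.4) = 1.4
ReLU(-8.2) = 0
Active neurons (>0): 3

3


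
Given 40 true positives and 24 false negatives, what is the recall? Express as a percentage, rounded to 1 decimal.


Recall = TP / (TP + FN) * 100
= 40 / (40 + 24)
= 40 / 64
= 0.625
= 62.5%

62.5


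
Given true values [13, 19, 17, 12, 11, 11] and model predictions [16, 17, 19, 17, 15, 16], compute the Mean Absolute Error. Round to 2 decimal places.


Absolute errors: [3, 2, 2, 5, 4, 5]
Sum of absolute errors = 21
MAE = 21 / 6 = 3.50

3.50


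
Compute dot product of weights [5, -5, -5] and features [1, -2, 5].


Element-wise products:
5 * 1 = 5
-5 * -2 = 10
-5 * 5 = -25
Sum = 5 + 10 + -25
= -10

-10


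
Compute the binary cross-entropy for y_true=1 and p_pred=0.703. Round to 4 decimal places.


For y=1: Loss = -log(p)
= -log(0.703)
= -(-0.3524)
= 0.3524

0.3524


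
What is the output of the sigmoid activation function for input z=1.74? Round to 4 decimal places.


sigmoid(z) = 1 / (1 + exp(-z))
exp(-(1.74)) = exp(-1.74) = 0.1755
1 + 0.1755 = 1.1755
1 / 1.1755 = 0.8507

0.8507


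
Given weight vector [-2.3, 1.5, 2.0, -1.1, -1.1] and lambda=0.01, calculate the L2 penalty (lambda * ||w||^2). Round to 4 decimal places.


Squaring each weight:
(-2.3)^2 = 5.29
1.5^2 = 2.25
2.0^2 = 4.0
(-1.1)^2 = 1.21
(-1.1)^2 = 1.21
Sum of squares = 13.96
Penalty = 0.01 * 13.96 = 0.1396

0.1396


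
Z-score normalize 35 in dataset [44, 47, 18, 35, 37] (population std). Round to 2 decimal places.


Mean = (44 + 47 + 18 + 35 + 37) / 5 = 36.2
Variance = sum((x_i - mean)^2) / n = 102.16
Std = sqrt(102.16) = 10.1074
Z = (x - mean) / std
= (35 - 36.2) / 10.1074
= -1.2 / 10.1074
= -0.12

-0.12


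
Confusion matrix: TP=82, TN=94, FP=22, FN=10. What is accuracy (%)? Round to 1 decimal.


Accuracy = (TP + TN) / (TP + TN + FP + FN) * 100
= (82 + 94) / (82 + 94 + 22 + 10)
= 176 / 208
= 0.8462
= 84.6%

84.6


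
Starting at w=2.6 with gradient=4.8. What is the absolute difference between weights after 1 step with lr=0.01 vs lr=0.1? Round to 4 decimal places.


With lr=0.01: w_new = 2.6 - 0.01 * 4.8 = 2.552
With lr=0.1: w_new = 2.6 - 0.1 * 4.8 = 2.12
Absolute difference = |2.552 - 2.12|
= 0.4320

0.4320


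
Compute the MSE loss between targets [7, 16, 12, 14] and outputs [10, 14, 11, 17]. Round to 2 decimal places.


Differences: [-3, 2, 1, -3]
Squared errors: [9, 4, 1, 9]
Sum of squared errors = 23
MSE = 23 / 4 = 5.75

5.75


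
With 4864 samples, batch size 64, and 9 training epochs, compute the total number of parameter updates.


Iterations per epoch = 4864 / 64 = 76
Total updates = iterations_per_epoch * epochs
= 76 * 9
= 684

684


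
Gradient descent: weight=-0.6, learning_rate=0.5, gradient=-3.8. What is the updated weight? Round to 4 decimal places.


w_new = w_old - lr * gradient
= -0.6 - 0.5 * -3.8
= -0.6 - (-1.9)
= 1.3000

1.3000


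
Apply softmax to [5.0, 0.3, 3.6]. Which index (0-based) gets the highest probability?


Softmax is a monotonic transformation, so it preserves the argmax.
We need to find the index of the maximum logit.
Index 0: 5.0
Index 1: 0.3
Index 2: 3.6
Maximum logit = 5.0 at index 0

0


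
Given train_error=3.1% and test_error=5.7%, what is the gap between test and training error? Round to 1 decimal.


Generalization gap = test_error - train_error
= 5.7 - 3.1
= 2.6%
A moderate gap.

2.6


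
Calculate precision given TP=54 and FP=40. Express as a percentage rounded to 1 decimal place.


Precision = TP / (TP + FP) * 100
= 54 / (54 + 40)
= 54 / 94
= 0.5745
= 57.4%

57.4


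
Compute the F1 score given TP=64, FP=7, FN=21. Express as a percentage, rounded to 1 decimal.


Precision = TP / (TP + FP) = 64 / 71 = 0.9014
Recall = TP / (TP + FN) = 64 / 85 = 0.7529
F1 = 2 * P * R / (P + R)
= 2 * 0.9014 * 0.7529 / (0.9014 + 0.7529)
= 1.3574 / 1.6543
= 0.8205
As percentage: 82.1%

82.1
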